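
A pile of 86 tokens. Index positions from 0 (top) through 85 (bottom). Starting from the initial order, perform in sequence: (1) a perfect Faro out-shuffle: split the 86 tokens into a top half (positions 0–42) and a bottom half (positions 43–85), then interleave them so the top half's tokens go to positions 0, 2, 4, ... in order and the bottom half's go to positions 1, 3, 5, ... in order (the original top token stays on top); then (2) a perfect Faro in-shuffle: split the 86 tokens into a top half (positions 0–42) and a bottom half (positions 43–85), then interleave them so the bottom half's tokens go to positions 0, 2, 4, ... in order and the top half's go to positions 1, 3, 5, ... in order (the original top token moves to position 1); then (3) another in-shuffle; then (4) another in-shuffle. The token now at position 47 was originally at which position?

45

Undo the operations in reverse order, starting from position 47:
  undo op 4 (in-shuffle, from top half): 47 ← 23
  undo op 3 (in-shuffle, from top half): 23 ← 11
  undo op 2 (in-shuffle, from top half): 11 ← 5
  undo op 1 (out-shuffle, from bottom half): 5 ← 45
So the token at position 47 came from original position 45.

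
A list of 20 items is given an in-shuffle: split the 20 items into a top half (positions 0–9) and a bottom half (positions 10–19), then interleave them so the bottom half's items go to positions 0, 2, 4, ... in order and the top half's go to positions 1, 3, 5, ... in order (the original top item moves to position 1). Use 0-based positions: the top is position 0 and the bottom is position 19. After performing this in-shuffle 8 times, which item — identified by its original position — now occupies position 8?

17

Work backwards from position 8, undoing one in-shuffle at a time:
8 ← 14 ← 17 ← 8 ← 14 ← 17 ← 8 ← 14 ← 17
So the item now at position 8 started at position 17.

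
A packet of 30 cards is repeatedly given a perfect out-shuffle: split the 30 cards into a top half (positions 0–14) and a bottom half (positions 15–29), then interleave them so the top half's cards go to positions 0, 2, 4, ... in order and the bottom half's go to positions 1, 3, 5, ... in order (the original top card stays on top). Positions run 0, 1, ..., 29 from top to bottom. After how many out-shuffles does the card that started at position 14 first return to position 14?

Follow position 14 under repeated out-shuffles:
14 → 28 → 27 → 25 → 21 → 13 → 26 → 23 → ... → 14 (length 28)
It first returns after 28 out-shuffles.

28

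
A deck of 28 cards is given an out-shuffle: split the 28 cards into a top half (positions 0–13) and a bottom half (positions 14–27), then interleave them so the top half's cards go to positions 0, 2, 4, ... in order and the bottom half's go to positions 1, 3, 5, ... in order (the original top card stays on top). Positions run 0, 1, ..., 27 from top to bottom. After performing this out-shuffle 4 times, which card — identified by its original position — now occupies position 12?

Work backwards from position 12, undoing one out-shuffle at a time:
12 ← 6 ← 3 ← 15 ← 21
So the card now at position 12 started at position 21.

21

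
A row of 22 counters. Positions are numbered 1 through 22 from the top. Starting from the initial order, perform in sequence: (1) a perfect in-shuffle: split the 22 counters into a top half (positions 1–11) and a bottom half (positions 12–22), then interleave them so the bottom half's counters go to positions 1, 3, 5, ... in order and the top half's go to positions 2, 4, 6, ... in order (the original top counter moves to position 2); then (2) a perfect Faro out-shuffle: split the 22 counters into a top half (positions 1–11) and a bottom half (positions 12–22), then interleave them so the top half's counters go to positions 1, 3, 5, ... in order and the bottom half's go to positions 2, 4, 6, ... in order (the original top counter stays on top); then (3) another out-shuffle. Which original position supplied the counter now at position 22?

11

Undo the operations in reverse order, starting from position 22:
  undo op 3 (out-shuffle, from bottom half): 22 ← 22
  undo op 2 (out-shuffle, from bottom half): 22 ← 22
  undo op 1 (in-shuffle, from top half): 22 ← 11
So the counter at position 22 came from original position 11.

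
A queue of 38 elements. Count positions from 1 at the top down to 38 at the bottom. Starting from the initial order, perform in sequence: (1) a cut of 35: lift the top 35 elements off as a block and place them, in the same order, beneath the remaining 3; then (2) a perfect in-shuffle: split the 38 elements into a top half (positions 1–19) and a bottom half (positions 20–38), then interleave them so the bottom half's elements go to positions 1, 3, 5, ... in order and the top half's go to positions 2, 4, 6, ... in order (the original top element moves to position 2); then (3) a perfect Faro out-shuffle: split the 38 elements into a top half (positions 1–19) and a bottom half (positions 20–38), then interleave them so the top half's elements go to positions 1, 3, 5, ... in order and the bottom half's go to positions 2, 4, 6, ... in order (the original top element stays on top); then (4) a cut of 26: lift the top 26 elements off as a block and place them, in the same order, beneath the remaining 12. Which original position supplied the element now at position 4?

Undo the operations in reverse order, starting from position 4:
  undo op 4 (cut 26): 4 ← 30
  undo op 3 (out-shuffle, from bottom half): 30 ← 34
  undo op 2 (in-shuffle, from top half): 34 ← 17
  undo op 1 (cut 35): 17 ← 14
So the element at position 4 came from original position 14.

14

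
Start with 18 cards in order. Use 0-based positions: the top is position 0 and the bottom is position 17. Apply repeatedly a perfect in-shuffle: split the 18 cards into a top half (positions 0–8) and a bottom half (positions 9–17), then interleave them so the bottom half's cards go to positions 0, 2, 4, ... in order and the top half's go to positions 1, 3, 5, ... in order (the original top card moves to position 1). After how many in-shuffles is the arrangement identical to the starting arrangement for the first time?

The in-shuffle permutes the 18 positions with cycle lengths [18].
Every card is home exactly when every cycle has completed a whole number of laps, i.e. after lcm(18) = 18 in-shuffles.

18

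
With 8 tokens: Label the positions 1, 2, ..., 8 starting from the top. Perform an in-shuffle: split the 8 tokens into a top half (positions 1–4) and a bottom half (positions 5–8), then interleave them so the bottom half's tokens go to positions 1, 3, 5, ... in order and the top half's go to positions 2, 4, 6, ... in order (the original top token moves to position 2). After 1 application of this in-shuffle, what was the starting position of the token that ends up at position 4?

Work backwards from position 4, undoing one in-shuffle at a time:
4 ← 2
So the token now at position 4 started at position 2.

2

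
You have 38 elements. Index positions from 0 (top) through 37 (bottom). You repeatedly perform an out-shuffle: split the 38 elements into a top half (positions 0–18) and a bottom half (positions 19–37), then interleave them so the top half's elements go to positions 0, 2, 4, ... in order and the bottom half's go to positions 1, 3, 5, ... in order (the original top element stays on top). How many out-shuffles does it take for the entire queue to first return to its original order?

The out-shuffle permutes the 38 positions with cycle lengths [1, 1, 36].
Every element is home exactly when every cycle has completed a whole number of laps, i.e. after lcm(1, 36) = 36 out-shuffles.

36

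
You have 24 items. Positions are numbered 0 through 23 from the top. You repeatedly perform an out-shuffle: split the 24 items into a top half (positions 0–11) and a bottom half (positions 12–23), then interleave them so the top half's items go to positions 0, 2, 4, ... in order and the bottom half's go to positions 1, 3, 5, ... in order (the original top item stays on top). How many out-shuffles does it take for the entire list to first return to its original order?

11

The out-shuffle permutes the 24 positions with cycle lengths [1, 1, 11, 11].
Every item is home exactly when every cycle has completed a whole number of laps, i.e. after lcm(1, 11) = 11 out-shuffles.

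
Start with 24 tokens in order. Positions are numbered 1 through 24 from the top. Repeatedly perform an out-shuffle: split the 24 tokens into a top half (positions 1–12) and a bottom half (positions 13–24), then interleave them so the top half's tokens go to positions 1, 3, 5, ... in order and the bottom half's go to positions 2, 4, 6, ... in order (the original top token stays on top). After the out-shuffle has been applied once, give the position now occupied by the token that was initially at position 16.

8

Track the token's position through each out-shuffle:
16 → 8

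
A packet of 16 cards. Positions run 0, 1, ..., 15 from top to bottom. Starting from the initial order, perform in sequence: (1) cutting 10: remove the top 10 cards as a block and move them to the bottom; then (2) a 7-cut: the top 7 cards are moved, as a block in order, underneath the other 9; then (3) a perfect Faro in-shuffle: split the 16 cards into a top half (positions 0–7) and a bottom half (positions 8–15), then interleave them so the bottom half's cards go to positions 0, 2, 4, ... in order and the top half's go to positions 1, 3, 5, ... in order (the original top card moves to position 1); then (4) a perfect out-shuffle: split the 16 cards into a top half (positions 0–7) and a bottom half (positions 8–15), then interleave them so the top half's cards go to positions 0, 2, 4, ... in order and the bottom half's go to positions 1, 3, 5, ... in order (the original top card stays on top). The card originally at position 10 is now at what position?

4

Track the card from position 10 forward through each operation:
  after op 1 (cut 10): 10 → 0
  after op 2 (cut 7): 0 → 9
  after op 3 (in-shuffle): 9 → 2
  after op 4 (out-shuffle): 2 → 4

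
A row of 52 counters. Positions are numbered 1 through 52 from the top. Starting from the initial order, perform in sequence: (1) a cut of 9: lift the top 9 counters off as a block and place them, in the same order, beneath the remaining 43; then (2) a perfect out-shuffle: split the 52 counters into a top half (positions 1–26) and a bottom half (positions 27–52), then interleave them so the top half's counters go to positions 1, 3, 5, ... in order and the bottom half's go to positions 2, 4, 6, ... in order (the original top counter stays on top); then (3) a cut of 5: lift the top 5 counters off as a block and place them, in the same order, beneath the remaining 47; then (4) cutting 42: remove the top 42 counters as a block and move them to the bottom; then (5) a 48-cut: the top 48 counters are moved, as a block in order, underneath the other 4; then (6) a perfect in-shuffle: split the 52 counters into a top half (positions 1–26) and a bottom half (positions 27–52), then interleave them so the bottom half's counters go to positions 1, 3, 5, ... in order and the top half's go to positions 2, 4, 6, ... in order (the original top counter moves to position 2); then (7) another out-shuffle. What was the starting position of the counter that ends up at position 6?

Undo the operations in reverse order, starting from position 6:
  undo op 7 (out-shuffle, from bottom half): 6 ← 29
  undo op 6 (in-shuffle, from bottom half): 29 ← 41
  undo op 5 (cut 48): 41 ← 37
  undo op 4 (cut 42): 37 ← 27
  undo op 3 (cut 5): 27 ← 32
  undo op 2 (out-shuffle, from bottom half): 32 ← 42
  undo op 1 (cut 9): 42 ← 51
So the counter at position 6 came from original position 51.

51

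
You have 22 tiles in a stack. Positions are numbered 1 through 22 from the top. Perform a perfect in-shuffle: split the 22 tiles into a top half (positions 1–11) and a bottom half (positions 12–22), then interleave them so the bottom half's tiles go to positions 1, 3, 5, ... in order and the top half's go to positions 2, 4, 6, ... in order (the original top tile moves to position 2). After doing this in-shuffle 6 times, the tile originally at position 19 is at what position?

20

Track the tile's position through each in-shuffle:
19 → 15 → 7 → 14 → 5 → 10 → 20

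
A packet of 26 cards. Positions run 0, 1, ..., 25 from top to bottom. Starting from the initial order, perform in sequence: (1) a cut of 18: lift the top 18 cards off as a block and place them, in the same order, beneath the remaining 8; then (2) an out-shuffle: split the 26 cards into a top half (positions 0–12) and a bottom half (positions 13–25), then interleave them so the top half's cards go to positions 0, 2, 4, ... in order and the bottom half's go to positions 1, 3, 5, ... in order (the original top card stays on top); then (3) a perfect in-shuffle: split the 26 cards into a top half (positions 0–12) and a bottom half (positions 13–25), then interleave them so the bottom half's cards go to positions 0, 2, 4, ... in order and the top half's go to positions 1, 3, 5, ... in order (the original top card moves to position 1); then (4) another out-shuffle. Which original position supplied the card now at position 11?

3

Undo the operations in reverse order, starting from position 11:
  undo op 4 (out-shuffle, from bottom half): 11 ← 18
  undo op 3 (in-shuffle, from bottom half): 18 ← 22
  undo op 2 (out-shuffle, from top half): 22 ← 11
  undo op 1 (cut 18): 11 ← 3
So the card at position 11 came from original position 3.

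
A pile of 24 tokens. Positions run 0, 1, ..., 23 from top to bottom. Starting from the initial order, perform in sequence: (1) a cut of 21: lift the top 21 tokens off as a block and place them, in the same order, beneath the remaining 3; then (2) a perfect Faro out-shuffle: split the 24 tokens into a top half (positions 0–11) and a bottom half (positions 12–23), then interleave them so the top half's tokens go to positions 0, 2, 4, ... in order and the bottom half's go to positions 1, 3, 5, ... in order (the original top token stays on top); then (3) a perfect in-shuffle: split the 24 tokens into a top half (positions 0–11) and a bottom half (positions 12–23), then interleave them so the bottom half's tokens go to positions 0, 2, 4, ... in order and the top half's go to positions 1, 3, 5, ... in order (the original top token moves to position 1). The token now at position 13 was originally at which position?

Undo the operations in reverse order, starting from position 13:
  undo op 3 (in-shuffle, from top half): 13 ← 6
  undo op 2 (out-shuffle, from top half): 6 ← 3
  undo op 1 (cut 21): 3 ← 0
So the token at position 13 came from original position 0.

0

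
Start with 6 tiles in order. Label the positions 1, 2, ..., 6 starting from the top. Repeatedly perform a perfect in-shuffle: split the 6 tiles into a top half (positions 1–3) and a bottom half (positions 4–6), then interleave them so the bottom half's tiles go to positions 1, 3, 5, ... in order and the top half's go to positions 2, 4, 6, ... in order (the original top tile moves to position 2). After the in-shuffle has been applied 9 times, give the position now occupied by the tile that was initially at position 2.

2

Track the tile's position through each in-shuffle:
2 → 4 → 1 → 2 → 4 → 1 → 2 → 4 → 1 → 2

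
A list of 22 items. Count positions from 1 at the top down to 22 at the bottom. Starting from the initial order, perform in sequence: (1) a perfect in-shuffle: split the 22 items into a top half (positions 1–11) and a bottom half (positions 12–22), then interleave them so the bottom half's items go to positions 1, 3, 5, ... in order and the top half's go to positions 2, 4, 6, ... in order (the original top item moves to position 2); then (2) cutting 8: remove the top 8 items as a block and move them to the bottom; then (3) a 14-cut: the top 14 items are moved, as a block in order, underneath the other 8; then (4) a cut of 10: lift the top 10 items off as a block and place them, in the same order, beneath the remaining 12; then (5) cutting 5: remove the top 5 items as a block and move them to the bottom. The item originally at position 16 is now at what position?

Track the item from position 16 forward through each operation:
  after op 1 (in-shuffle): 16 → 9
  after op 2 (cut 8): 9 → 1
  after op 3 (cut 14): 1 → 9
  after op 4 (cut 10): 9 → 21
  after op 5 (cut 5): 21 → 16

16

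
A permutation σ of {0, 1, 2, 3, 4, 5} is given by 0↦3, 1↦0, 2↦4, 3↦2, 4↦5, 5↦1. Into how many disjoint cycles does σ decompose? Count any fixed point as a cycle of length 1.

1

Cycle decomposition: (0 3 2 4 5 1).
1 cycle.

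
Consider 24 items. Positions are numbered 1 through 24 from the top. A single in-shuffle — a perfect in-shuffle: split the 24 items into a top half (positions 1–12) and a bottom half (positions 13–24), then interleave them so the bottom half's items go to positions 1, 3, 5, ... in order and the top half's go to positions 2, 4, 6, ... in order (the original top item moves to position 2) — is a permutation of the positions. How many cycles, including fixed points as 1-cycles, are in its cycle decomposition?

Trace each unvisited position around until it returns:
(1 2 4 8 16 7 ... len 20) (5 10 20 15)
2 cycles in total.

2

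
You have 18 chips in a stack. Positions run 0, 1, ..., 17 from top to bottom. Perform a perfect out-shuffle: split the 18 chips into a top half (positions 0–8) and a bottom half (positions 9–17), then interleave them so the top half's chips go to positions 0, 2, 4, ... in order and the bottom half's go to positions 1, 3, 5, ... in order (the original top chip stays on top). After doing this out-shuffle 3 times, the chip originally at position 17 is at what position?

Position 17 is a fixed point of every out-shuffle, so the chip never moves.

17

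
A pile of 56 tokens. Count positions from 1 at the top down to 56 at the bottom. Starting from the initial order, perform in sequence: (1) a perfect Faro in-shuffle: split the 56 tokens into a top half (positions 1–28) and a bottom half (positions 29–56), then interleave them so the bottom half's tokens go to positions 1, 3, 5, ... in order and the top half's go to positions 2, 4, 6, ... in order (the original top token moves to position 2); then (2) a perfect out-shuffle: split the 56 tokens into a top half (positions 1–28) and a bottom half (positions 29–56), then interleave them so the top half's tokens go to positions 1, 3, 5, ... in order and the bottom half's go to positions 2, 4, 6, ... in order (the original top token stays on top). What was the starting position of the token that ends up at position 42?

53

Undo the operations in reverse order, starting from position 42:
  undo op 2 (out-shuffle, from bottom half): 42 ← 49
  undo op 1 (in-shuffle, from bottom half): 49 ← 53
So the token at position 42 came from original position 53.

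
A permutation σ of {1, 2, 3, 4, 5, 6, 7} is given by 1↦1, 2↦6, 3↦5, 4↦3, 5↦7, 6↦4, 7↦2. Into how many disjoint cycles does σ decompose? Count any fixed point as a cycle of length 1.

Cycle decomposition: (1) (2 6 4 3 5 7).
2 cycles.

2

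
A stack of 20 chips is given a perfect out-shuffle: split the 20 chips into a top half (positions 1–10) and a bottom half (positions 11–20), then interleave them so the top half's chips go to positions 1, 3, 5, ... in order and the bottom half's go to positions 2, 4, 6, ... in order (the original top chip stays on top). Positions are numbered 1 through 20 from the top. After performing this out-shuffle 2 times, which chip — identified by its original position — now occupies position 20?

Work backwards from position 20, undoing one out-shuffle at a time:
20 ← 20 ← 20
So the chip now at position 20 started at position 20.

20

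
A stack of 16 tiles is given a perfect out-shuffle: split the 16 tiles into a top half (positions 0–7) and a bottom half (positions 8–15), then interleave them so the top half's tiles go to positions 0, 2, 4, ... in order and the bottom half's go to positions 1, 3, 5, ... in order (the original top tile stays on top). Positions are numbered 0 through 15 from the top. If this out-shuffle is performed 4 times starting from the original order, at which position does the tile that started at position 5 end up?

Track the tile's position through each out-shuffle:
5 → 10 → 5 → 10 → 5

5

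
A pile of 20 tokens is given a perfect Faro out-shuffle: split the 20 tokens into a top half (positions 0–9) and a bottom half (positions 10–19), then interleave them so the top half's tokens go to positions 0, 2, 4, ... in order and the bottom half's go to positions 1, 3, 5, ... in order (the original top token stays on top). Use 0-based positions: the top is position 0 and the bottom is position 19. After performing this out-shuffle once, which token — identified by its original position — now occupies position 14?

7

Work backwards from position 14, undoing one out-shuffle at a time:
14 ← 7
So the token now at position 14 started at position 7.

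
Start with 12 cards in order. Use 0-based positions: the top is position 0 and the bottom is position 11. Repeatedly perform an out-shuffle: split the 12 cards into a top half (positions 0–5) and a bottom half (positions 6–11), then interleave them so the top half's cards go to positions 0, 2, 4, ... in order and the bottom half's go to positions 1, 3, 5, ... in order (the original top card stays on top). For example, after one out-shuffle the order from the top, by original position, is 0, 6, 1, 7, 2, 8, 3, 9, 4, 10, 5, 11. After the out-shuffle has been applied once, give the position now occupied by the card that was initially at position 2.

4

Track the card's position through each out-shuffle:
2 → 4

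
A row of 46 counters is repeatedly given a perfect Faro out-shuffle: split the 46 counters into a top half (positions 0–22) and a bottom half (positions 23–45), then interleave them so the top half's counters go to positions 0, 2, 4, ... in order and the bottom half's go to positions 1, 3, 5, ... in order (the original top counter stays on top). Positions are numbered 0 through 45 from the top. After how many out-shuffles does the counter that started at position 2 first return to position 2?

Follow position 2 under repeated out-shuffles:
2 → 4 → 8 → 16 → 32 → 19 → 38 → 31 → 17 → 34 → 23 → 1 → 2
It first returns after 12 out-shuffles.

12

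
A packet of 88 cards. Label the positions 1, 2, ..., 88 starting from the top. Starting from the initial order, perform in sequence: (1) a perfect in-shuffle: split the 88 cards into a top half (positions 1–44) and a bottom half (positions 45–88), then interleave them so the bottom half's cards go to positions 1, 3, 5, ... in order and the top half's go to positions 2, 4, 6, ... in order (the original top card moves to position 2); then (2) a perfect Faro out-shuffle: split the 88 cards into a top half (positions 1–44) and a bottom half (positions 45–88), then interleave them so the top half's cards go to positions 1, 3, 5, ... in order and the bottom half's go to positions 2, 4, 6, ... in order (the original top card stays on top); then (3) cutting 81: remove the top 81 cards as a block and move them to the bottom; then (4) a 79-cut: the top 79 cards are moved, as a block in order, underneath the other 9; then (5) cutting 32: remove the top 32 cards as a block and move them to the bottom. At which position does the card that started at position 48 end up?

85

Track the card from position 48 forward through each operation:
  after op 1 (in-shuffle): 48 → 7
  after op 2 (out-shuffle): 7 → 13
  after op 3 (cut 81): 13 → 20
  after op 4 (cut 79): 20 → 29
  after op 5 (cut 32): 29 → 85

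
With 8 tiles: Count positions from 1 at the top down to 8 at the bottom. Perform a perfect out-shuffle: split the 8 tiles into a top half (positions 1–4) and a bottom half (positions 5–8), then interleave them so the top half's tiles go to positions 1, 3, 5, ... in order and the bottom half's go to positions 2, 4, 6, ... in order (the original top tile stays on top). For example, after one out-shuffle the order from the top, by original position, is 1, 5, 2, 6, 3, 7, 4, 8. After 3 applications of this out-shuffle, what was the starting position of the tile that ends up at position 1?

Work backwards from position 1, undoing one out-shuffle at a time:
1 ← 1 ← 1 ← 1
So the tile now at position 1 started at position 1.

1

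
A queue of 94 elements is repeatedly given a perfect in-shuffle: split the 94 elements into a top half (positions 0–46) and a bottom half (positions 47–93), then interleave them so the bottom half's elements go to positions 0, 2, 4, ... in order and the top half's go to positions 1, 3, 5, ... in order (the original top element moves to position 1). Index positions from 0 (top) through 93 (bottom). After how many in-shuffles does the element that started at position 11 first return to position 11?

36

Follow position 11 under repeated in-shuffles:
11 → 23 → 47 → 0 → 1 → 3 → 7 → 15 → ... → 11 (length 36)
It first returns after 36 in-shuffles.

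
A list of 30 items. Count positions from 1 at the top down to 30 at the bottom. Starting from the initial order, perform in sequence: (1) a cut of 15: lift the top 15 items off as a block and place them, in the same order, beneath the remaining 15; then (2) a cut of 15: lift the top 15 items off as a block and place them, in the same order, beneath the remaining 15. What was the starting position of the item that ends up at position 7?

Undo the operations in reverse order, starting from position 7:
  undo op 2 (cut 15): 7 ← 22
  undo op 1 (cut 15): 22 ← 7
So the item at position 7 came from original position 7.

7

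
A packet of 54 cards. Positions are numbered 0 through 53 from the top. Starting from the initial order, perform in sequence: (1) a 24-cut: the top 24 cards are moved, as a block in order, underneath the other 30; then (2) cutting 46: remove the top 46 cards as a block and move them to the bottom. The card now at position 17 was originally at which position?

33

Undo the operations in reverse order, starting from position 17:
  undo op 2 (cut 46): 17 ← 9
  undo op 1 (cut 24): 9 ← 33
So the card at position 17 came from original position 33.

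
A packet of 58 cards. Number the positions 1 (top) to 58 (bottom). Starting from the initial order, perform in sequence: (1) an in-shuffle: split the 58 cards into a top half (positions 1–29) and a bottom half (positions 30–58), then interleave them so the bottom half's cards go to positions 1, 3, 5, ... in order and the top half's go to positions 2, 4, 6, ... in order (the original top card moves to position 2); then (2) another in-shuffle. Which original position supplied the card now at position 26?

36

Undo the operations in reverse order, starting from position 26:
  undo op 2 (in-shuffle, from top half): 26 ← 13
  undo op 1 (in-shuffle, from bottom half): 13 ← 36
So the card at position 26 came from original position 36.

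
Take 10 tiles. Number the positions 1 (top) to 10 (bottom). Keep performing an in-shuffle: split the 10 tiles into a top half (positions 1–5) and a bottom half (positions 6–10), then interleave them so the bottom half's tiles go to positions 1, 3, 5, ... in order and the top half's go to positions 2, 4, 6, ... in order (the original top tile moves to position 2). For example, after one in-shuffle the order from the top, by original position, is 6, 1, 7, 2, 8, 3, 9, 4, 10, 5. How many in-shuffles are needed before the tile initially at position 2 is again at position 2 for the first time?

10

Follow position 2 under repeated in-shuffles:
2 → 4 → 8 → 5 → 10 → 9 → 7 → 3 → 6 → 1 → 2
It first returns after 10 in-shuffles.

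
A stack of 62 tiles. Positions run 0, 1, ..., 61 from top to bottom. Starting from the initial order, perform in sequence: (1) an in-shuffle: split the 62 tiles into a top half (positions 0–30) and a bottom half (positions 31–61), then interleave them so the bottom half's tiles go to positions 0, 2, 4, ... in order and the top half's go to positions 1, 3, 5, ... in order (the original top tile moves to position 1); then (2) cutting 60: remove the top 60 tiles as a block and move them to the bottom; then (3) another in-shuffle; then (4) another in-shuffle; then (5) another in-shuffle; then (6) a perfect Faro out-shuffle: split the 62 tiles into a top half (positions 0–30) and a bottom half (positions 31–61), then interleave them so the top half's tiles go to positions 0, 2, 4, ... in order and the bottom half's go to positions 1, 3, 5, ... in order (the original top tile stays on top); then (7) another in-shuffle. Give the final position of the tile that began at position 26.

Track the tile from position 26 forward through each operation:
  after op 1 (in-shuffle): 26 → 53
  after op 2 (cut 60): 53 → 55
  after op 3 (in-shuffle): 55 → 48
  after op 4 (in-shuffle): 48 → 34
  after op 5 (in-shuffle): 34 → 6
  after op 6 (out-shuffle): 6 → 12
  after op 7 (in-shuffle): 12 → 25

25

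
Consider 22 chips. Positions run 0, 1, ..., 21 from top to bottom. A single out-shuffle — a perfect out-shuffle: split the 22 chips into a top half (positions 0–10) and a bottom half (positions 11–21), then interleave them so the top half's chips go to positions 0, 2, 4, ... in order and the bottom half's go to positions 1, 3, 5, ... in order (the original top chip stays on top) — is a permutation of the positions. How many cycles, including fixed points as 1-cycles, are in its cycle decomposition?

Trace each unvisited position around until it returns:
(0) (1 2 4 8 16 11) (3 6 12) (5 10 20 19 17 13) (7 14) (9 18 15) (21)
7 cycles in total.

7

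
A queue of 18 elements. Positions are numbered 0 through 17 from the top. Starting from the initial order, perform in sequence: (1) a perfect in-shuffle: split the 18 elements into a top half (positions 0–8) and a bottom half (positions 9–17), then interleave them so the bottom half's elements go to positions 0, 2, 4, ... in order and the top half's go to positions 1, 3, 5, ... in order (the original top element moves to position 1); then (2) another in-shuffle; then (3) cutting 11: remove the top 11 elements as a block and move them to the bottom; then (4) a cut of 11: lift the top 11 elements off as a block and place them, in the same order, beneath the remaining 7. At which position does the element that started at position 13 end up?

Track the element from position 13 forward through each operation:
  after op 1 (in-shuffle): 13 → 8
  after op 2 (in-shuffle): 8 → 17
  after op 3 (cut 11): 17 → 6
  after op 4 (cut 11): 6 → 13

13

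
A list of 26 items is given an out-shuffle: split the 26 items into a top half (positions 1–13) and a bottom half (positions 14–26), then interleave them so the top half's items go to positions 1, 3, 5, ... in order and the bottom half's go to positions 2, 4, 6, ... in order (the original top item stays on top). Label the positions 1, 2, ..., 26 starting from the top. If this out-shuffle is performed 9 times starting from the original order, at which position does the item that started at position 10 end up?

Track the item's position through each out-shuffle:
10 → 19 → 12 → 23 → 20 → 14 → 2 → 3 → 5 → 9

9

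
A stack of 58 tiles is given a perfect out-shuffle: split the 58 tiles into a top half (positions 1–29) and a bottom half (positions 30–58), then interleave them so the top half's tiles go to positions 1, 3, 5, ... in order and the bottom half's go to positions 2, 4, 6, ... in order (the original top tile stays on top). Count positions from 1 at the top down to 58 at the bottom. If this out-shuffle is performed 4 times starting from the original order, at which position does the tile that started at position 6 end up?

24

Track the tile's position through each out-shuffle:
6 → 11 → 21 → 41 → 24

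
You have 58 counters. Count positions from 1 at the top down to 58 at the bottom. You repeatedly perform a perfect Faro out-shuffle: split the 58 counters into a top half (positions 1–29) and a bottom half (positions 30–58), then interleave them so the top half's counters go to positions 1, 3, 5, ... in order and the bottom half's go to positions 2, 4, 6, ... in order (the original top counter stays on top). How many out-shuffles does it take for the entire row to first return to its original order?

The out-shuffle permutes the 58 positions with cycle lengths [1, 1, 2, 18, 18, 18].
Every counter is home exactly when every cycle has completed a whole number of laps, i.e. after lcm(1, 2, 18) = 18 out-shuffles.

18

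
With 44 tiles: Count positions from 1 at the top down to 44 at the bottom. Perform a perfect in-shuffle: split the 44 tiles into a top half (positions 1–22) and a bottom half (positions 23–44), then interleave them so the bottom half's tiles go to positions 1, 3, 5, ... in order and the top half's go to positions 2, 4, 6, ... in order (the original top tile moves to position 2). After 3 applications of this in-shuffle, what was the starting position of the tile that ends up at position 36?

27

Work backwards from position 36, undoing one in-shuffle at a time:
36 ← 18 ← 9 ← 27
So the tile now at position 36 started at position 27.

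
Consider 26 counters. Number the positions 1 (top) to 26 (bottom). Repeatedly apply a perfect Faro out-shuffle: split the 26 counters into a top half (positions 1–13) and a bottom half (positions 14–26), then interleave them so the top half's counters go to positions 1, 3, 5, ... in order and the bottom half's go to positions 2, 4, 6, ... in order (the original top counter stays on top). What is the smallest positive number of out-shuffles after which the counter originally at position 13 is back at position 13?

20

Follow position 13 under repeated out-shuffles:
13 → 25 → 24 → 22 → 18 → 10 → 19 → 12 → 23 → 20 → 14 → 2 → 3 → 5 → 9 → 17 → 8 → 15 → 4 → 7 → 13
It first returns after 20 out-shuffles.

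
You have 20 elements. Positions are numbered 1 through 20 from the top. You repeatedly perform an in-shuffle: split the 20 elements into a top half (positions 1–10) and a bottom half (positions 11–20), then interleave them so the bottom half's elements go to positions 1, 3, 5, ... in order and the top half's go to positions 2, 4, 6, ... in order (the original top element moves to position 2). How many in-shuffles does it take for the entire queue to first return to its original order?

6

The in-shuffle permutes the 20 positions with cycle lengths [2, 3, 3, 6, 6].
Every element is home exactly when every cycle has completed a whole number of laps, i.e. after lcm(2, 3, 6) = 6 in-shuffles.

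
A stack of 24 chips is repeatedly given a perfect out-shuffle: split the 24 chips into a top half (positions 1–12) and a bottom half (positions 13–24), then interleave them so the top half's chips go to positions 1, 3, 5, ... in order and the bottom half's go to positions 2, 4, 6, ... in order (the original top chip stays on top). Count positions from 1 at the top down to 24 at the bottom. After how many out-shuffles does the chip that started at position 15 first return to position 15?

Follow position 15 under repeated out-shuffles:
15 → 6 → 11 → 21 → 18 → 12 → 23 → 22 → 20 → 16 → 8 → 15
It first returns after 11 out-shuffles.

11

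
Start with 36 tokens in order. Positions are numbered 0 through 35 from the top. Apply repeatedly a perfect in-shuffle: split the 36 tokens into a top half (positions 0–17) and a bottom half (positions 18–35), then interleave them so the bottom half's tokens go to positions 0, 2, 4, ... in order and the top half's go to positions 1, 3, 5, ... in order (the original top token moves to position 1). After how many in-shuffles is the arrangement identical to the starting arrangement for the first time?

The in-shuffle permutes the 36 positions with cycle lengths [36].
Every token is home exactly when every cycle has completed a whole number of laps, i.e. after lcm(36) = 36 in-shuffles.

36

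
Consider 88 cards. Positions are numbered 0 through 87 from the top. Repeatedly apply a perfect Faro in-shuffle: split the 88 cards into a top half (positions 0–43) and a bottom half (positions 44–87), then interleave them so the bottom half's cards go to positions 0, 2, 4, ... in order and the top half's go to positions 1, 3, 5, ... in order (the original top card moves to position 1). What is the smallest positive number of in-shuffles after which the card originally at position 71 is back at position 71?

11

Follow position 71 under repeated in-shuffles:
71 → 54 → 20 → 41 → 83 → 78 → 68 → 48 → 8 → 17 → 35 → 71
It first returns after 11 in-shuffles.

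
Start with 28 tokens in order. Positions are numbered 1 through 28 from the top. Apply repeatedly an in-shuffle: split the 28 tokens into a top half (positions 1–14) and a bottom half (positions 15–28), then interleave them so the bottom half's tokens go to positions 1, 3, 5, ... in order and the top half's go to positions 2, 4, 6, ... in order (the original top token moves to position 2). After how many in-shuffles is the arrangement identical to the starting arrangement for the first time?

28

The in-shuffle permutes the 28 positions with cycle lengths [28].
Every token is home exactly when every cycle has completed a whole number of laps, i.e. after lcm(28) = 28 in-shuffles.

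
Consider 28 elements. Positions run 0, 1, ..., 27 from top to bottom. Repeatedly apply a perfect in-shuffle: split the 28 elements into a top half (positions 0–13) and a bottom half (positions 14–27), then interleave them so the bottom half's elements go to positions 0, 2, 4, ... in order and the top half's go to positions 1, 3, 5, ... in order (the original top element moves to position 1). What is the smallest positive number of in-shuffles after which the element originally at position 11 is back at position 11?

28

Follow position 11 under repeated in-shuffles:
11 → 23 → 18 → 8 → 17 → 6 → 13 → 27 → ... → 11 (length 28)
It first returns after 28 in-shuffles.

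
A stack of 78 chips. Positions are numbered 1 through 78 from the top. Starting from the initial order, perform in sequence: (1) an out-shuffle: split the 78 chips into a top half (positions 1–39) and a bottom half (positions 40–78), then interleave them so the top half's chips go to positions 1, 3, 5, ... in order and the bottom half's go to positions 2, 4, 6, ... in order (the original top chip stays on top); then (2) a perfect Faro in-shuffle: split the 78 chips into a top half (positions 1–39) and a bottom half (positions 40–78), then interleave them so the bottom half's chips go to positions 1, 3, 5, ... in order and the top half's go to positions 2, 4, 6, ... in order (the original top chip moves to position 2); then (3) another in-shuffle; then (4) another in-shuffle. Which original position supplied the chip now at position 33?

46

Undo the operations in reverse order, starting from position 33:
  undo op 4 (in-shuffle, from bottom half): 33 ← 56
  undo op 3 (in-shuffle, from top half): 56 ← 28
  undo op 2 (in-shuffle, from top half): 28 ← 14
  undo op 1 (out-shuffle, from bottom half): 14 ← 46
So the chip at position 33 came from original position 46.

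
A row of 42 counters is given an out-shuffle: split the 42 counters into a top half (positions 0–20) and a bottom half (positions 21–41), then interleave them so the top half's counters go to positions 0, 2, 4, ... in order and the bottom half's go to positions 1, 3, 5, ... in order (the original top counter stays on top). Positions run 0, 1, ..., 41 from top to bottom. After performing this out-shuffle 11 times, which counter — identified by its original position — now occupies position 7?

17

Work backwards from position 7, undoing one out-shuffle at a time:
7 ← 24 ← 12 ← 6 ← 3 ← 22 ← 11 ← 26 ← 13 ← 27 ← 34 ← 17
So the counter now at position 7 started at position 17.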